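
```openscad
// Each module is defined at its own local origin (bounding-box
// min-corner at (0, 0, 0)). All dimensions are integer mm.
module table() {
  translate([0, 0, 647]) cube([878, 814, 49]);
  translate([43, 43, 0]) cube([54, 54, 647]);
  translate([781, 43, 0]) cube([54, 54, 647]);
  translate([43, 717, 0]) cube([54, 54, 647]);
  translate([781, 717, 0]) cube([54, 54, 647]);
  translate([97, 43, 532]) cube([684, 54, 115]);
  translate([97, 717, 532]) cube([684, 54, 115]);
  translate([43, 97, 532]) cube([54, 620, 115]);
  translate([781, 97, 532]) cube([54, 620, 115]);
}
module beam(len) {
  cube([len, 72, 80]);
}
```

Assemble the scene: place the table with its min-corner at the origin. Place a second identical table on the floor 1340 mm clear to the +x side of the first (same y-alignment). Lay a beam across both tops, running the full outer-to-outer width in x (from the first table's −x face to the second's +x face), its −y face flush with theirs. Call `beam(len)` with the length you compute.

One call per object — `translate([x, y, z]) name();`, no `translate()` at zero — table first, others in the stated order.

table();
translate([2218, 0, 0]) table();
translate([0, 0, 696]) beam(3096);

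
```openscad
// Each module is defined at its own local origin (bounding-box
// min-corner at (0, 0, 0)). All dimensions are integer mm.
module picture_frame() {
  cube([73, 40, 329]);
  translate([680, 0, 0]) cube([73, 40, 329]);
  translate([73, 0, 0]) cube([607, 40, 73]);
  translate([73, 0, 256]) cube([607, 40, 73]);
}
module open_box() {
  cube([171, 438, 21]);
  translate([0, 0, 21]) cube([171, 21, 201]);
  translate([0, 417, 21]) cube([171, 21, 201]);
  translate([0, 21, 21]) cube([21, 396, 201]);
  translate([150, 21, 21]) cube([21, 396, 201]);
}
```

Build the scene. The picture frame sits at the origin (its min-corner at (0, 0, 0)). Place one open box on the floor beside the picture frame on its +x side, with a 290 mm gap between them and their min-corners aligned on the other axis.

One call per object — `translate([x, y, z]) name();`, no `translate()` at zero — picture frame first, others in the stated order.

picture_frame();
translate([1043, 0, 0]) open_box();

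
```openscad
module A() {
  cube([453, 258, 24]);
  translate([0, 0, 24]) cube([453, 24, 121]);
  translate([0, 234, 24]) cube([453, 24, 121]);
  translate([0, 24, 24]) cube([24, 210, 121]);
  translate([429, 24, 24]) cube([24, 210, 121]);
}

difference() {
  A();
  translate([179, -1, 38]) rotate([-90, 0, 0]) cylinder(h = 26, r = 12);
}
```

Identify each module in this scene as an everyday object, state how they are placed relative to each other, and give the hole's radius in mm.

A is an open box. The open box has a circular hole through its front wall. The hole's radius is 12 mm.

The subtracted cylinder has r = 12 mm.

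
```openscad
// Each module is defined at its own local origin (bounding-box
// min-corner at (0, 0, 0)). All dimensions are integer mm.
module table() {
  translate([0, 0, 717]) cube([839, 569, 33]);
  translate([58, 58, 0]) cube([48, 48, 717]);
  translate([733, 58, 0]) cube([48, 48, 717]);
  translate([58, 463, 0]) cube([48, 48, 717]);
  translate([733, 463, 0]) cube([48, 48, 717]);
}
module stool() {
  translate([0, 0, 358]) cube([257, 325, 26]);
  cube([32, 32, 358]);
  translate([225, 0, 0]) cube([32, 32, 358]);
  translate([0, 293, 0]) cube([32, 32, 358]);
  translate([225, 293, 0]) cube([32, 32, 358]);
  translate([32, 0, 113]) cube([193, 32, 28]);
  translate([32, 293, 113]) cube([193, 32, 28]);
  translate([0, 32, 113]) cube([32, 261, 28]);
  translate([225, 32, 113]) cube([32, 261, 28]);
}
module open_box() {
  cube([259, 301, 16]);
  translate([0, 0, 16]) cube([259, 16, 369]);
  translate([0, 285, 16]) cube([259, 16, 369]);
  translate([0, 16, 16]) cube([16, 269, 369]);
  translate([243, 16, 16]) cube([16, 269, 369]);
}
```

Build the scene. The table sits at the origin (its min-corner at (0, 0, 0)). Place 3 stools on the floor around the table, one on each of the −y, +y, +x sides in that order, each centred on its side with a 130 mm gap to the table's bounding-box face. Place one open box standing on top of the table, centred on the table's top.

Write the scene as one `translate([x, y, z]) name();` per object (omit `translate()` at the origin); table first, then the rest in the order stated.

table();
translate([291, -455, 0]) stool();
translate([291, 699, 0]) stool();
translate([969, 122, 0]) stool();
translate([290, 134, 750]) open_box();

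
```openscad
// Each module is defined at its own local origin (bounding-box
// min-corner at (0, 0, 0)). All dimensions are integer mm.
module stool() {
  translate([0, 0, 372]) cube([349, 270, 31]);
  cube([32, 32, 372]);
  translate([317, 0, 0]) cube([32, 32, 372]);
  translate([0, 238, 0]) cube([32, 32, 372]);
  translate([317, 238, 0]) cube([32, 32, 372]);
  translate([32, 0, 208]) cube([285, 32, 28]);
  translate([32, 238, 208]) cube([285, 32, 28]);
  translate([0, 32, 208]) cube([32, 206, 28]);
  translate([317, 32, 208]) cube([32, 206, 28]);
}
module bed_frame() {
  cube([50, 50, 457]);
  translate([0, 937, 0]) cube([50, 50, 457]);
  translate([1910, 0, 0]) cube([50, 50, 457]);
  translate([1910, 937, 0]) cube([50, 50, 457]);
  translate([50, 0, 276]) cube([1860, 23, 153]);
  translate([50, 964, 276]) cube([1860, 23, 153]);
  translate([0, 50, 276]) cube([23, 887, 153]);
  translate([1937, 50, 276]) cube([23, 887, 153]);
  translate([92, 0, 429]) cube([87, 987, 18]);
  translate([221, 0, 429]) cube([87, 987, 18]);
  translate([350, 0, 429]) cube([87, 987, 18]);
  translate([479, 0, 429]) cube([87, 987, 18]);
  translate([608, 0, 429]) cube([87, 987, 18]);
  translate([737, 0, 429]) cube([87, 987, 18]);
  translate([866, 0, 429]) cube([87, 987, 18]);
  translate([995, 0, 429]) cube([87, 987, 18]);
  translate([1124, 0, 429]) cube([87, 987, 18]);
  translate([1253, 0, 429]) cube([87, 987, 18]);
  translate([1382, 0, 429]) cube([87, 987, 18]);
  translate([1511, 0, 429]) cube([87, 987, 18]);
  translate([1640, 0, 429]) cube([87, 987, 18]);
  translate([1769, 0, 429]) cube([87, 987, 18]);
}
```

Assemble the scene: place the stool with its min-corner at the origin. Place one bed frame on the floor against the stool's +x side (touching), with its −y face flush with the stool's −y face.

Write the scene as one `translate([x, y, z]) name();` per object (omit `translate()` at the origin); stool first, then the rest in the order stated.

stool();
translate([349, 0, 0]) bed_frame();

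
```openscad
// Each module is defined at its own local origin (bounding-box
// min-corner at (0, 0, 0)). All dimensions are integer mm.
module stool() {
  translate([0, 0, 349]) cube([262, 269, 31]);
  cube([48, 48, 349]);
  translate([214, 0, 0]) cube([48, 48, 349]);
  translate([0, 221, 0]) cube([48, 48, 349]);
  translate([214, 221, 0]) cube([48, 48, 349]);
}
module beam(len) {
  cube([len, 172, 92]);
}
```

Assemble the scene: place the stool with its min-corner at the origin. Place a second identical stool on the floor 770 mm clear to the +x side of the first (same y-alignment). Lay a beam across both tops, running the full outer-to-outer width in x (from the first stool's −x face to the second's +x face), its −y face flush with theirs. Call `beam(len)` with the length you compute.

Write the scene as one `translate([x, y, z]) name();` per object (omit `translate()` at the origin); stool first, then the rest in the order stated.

stool();
translate([1032, 0, 0]) stool();
translate([0, 0, 380]) beam(1294);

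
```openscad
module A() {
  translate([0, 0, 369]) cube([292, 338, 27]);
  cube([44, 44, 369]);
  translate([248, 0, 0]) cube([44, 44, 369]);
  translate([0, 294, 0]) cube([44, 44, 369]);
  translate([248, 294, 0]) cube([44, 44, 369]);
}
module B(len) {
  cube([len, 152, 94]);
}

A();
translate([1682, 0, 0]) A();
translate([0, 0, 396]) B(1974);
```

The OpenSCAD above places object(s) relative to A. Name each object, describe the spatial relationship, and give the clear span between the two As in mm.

A is a stool. B is a beam. A beam spans the tops of two stools. The clear span between the two stools is 1390 mm.

Second stool starts at x = 1682; first ends at x = 292; clear span = 1682 − 292 = 1390 mm.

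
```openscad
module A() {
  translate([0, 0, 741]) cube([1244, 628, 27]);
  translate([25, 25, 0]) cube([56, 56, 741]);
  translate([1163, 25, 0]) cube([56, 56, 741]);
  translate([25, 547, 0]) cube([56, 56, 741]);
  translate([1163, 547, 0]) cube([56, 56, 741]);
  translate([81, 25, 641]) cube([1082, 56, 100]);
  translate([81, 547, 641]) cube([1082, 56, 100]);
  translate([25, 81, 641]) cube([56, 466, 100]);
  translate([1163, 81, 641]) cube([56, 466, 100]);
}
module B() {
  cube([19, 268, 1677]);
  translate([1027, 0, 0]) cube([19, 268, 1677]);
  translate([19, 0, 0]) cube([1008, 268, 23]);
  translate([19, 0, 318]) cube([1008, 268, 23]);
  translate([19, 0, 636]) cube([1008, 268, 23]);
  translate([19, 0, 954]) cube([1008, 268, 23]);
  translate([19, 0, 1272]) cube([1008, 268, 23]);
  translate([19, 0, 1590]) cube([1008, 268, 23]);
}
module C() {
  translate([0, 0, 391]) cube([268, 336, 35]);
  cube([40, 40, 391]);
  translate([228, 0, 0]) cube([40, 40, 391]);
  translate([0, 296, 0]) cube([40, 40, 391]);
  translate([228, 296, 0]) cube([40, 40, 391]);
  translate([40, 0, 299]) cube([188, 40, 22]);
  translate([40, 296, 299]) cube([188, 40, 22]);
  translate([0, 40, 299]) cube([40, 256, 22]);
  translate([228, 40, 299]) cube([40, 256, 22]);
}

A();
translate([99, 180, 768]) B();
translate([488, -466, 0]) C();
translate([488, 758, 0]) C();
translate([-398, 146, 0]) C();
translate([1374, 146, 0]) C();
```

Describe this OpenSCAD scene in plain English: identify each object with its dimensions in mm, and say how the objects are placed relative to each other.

A is a rectangular dining table. The top is 1244×628×27 mm with its upper surface at z = 768 mm. It stands on four 56×56 mm square legs, each inset 25 mm from the nearest pair of top edges, running from the floor to the underside of the top. Four apron rails, 56 mm thick and 100 mm tall, run between adjacent legs with their top edges flush with the underside of the top and their outer faces flush with the legs' outer faces.

B is a bookshelf 1046 mm wide overall, 268 mm deep and 1677 mm tall. The two sides are 19 mm thick vertical panels. 6 horizontal shelves of 23 mm thickness span between the inner faces of the sides; the lowest shelf sits on the floor and shelves are stacked with a clear vertical gap of 295 mm between each pair.

C is a simple wooden stool: a rectangular seat 268 mm (x) by 336 mm (y), 35 mm thick, top face at z = 426 mm, on four square legs, each 40×40 mm in cross-section. The legs rest on z = 0, each flush with a corner of the seat. Four stretchers, 40 mm wide and 22 mm tall, connect adjacent legs with their undersides at z = 299 mm, each running between the inner faces of the legs it joins and aligned with the legs' outer faces on the other axis.

The bookshelf is on top of the table, centred. Four stools sit around the table at the −y, +y, −x, +x sides.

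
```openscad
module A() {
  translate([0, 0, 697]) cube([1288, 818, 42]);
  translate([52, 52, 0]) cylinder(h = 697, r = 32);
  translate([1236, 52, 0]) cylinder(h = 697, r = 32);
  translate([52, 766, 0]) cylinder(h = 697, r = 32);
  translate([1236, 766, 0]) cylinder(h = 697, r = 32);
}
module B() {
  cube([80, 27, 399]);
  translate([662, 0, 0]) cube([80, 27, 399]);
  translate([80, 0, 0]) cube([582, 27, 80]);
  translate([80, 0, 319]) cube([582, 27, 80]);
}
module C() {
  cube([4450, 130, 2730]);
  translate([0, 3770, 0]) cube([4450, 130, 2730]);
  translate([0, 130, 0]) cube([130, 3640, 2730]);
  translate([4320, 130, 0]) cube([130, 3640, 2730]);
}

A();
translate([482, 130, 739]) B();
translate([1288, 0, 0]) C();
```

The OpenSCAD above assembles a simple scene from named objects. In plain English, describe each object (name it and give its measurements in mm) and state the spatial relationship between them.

A is a table with a 1288×818 mm rectangular top, 42 mm thick, top surface at z = 739 mm, supported by four round legs of 64 mm diameter, each leg's bounding box inset 20 mm from the nearest pair of top edges, running from the floor.

B is a rectangular picture frame lying in the x–z plane (depth along y). The opening is 582 mm wide (x) by 239 mm tall (z), surrounded by a border 80 mm wide on all four sides. The frame is 27 mm deep and is made of two full-height vertical stiles with two horizontal rails fitted between them.

C is a box-shaped house frame (walls only): outside footprint 4450×3900 mm, wall height 2730 mm, wall thickness 130 mm. The two y-facing walls run the full x-width; the two x-facing walls fit between the inner faces of the y-facing walls.

The picture frame is on top of the table. The house frame is against the table's +x side, with their −y faces flush.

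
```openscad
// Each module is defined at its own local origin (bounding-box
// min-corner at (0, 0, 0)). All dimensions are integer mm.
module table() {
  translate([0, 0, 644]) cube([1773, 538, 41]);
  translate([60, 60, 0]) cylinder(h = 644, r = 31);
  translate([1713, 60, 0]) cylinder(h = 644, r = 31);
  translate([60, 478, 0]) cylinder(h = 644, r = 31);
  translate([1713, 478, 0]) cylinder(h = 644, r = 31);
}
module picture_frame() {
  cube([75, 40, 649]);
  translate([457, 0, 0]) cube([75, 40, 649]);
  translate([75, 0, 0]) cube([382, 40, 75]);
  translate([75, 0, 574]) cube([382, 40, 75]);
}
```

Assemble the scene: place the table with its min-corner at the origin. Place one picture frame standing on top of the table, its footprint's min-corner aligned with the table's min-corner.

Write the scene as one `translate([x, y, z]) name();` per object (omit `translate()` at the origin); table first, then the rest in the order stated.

table();
translate([0, 0, 685]) picture_frame();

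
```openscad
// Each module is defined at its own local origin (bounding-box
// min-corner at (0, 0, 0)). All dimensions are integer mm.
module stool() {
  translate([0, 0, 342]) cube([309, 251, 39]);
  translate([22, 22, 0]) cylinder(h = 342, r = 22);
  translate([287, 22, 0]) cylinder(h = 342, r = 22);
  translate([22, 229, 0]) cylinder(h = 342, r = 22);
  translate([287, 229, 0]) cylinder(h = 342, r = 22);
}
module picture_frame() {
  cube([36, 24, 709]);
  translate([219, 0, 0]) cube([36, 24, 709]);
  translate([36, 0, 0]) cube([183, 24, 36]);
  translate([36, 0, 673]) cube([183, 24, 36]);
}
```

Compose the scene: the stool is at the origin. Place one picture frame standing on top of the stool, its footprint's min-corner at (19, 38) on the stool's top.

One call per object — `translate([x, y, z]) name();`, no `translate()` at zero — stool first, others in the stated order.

stool();
translate([19, 38, 381]) picture_frame();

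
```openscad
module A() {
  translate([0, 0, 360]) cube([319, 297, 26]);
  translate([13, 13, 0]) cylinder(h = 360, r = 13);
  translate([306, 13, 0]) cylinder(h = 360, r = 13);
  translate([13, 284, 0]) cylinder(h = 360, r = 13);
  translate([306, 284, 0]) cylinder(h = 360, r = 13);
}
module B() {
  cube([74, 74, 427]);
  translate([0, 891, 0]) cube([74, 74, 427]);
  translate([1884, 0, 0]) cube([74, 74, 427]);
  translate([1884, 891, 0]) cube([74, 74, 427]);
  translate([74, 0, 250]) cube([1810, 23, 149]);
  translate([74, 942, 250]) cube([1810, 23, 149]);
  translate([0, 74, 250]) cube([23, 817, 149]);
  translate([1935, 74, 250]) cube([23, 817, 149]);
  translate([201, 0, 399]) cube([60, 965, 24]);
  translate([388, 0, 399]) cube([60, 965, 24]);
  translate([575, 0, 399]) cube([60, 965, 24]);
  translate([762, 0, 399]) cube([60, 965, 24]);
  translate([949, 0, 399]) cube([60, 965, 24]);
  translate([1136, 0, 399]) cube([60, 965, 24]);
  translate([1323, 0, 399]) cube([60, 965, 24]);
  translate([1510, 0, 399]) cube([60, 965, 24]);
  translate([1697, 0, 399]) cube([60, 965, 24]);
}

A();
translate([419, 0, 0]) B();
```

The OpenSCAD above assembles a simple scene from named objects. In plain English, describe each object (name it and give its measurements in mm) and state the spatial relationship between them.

A is a four-legged stool. The seat is a 319×297×26 mm slab whose top surface is at z = 386 mm; four round legs, each 26 mm in diameter, run from the floor (z = 0) to the underside of the seat, each leg's axis is inset half a diameter from the nearest pair of seat edges (so the leg's bounding box is flush with the corner).

B is a bed frame 1958 mm long (x) by 965 mm wide (y). Four 74×74 mm corner posts, 427 mm tall, at the corners of the footprint. Four rails of 23 mm thickness and 149 mm height run between adjacent posts with their undersides at z = 250 mm, their outer faces flush with the outside of the frame (the two x-running rails run between the posts' inner faces; the two y-running rails run between the posts' inner faces). 9 slats, each 60 mm wide (x) and 24 mm thick, lie across the top of the two x-running rails, running the full 965 mm width of the frame in y; the slats are evenly spaced along x between the inner faces of the end posts with equal gaps (rounded down to the nearest mm) at the −x end and between each pair — any rounding remainder accumulates at the +x end.

The bed frame is on the floor beside the stool on its +x side.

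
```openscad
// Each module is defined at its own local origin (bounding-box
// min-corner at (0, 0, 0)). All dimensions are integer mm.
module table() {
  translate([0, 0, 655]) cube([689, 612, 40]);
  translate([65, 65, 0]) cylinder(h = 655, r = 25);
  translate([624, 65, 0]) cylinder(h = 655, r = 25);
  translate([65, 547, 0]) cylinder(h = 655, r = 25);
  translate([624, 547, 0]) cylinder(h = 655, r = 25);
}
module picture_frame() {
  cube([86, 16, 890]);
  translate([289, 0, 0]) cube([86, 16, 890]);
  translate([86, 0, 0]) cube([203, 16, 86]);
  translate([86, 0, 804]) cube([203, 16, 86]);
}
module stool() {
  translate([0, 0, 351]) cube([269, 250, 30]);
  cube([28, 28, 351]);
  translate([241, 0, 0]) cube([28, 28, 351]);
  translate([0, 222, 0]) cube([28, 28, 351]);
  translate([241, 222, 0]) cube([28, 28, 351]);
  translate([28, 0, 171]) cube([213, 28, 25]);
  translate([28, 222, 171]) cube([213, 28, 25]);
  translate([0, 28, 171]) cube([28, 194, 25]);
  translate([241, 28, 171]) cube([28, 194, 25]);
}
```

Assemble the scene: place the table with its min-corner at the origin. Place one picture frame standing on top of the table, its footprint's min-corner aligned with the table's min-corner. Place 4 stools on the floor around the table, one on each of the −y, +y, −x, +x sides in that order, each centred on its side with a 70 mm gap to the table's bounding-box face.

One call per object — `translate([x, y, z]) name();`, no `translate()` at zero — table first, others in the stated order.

table();
translate([0, 0, 695]) picture_frame();
translate([210, -320, 0]) stool();
translate([210, 682, 0]) stool();
translate([-339, 181, 0]) stool();
translate([759, 181, 0]) stool();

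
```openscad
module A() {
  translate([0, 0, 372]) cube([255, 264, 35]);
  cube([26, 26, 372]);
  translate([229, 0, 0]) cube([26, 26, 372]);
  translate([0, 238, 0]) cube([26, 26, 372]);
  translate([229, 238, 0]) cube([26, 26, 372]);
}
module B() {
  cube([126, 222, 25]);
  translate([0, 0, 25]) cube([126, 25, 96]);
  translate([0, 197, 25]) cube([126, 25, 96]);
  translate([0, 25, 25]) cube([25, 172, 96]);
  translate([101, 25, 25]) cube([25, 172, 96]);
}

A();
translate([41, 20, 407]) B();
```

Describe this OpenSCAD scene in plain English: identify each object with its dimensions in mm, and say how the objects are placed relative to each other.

A is a simple wooden stool: a rectangular seat 255 mm (x) by 264 mm (y), 35 mm thick, top face at z = 407 mm, on four square legs, each 26×26 mm in cross-section. The legs rest on z = 0, each flush with a corner of the seat.

B is an open-topped rectangular box: outside dimensions 126×222×121 mm, with a uniform wall and base thickness of 25 mm. The base is a full 126×222 slab on the floor; four walls sit on top of the base. The front and back walls (the −y and +y sides) span the full width; the two side walls fit between them.

The open box is on top of the stool.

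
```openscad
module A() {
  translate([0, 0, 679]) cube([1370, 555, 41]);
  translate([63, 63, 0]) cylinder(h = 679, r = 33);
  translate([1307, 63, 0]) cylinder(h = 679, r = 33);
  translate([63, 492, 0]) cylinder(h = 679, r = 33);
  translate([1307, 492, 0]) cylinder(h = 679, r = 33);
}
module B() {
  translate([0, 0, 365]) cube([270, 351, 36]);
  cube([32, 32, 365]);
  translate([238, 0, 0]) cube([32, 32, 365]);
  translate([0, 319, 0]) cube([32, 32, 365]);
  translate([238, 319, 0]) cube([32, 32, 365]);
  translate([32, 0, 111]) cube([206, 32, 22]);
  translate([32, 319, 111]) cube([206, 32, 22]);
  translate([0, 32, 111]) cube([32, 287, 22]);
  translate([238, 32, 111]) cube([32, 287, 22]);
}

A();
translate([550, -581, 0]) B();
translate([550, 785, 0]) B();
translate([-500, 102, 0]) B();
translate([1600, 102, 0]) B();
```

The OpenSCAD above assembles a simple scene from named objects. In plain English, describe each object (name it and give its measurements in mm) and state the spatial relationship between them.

A is a table with a 1370×555 mm rectangular top, 41 mm thick, top surface at z = 720 mm, supported by four round legs of 66 mm diameter, each leg's bounding box inset 30 mm from the nearest pair of top edges, running from the floor.

B is a four-legged stool. The seat is 270×351 mm, 36 mm thick, top at z = 401 mm. It stands on four square legs, each 32×32 mm in cross-section, from z = 0 to the seat underside, each flush with a corner of the seat. Four stretchers, 32 mm wide and 22 mm tall, connect adjacent legs with their undersides at z = 111 mm, each running between the inner faces of the legs it joins and aligned with the legs' outer faces on the other axis.

Four stools sit around the table at the −y, +y, −x, +x sides.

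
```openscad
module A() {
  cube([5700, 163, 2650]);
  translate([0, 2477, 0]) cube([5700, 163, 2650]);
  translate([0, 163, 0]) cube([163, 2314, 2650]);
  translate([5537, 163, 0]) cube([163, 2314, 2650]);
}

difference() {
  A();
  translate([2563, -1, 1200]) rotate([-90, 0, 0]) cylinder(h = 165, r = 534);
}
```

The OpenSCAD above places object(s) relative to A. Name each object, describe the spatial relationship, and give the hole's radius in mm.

A is a house frame. The house frame has a circular hole through its front wall. The hole's radius is 534 mm.

The subtracted cylinder has r = 534 mm.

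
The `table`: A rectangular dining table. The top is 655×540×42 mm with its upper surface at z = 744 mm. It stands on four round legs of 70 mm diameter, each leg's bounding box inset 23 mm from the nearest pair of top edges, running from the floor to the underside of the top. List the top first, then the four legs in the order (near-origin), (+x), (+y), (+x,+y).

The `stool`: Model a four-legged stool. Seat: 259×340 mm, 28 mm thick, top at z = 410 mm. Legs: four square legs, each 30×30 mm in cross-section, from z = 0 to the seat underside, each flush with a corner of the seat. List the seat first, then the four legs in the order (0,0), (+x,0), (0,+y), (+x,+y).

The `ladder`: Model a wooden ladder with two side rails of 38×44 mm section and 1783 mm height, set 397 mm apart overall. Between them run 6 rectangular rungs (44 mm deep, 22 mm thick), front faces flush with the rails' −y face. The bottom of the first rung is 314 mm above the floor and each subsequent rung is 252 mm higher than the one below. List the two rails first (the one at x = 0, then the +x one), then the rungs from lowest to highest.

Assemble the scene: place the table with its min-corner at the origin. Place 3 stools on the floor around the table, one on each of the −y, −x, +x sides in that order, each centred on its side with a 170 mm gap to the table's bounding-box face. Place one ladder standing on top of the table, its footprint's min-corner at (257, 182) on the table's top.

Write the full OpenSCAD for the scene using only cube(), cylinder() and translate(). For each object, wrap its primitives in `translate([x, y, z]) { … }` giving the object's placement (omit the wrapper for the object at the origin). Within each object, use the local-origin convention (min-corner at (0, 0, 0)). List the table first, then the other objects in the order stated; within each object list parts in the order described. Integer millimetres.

translate([0, 0, 702]) cube([655, 540, 42]);
translate([58, 58, 0]) cylinder(h = 702, r = 35);
translate([597, 58, 0]) cylinder(h = 702, r = 35);
translate([58, 482, 0]) cylinder(h = 702, r = 35);
translate([597, 482, 0]) cylinder(h = 702, r = 35);
translate([198, -510, 0]) {
  translate([0, 0, 382]) cube([259, 340, 28]);
  cube([30, 30, 382]);
  translate([229, 0, 0]) cube([30, 30, 382]);
  translate([0, 310, 0]) cube([30, 30, 382]);
  translate([229, 310, 0]) cube([30, 30, 382]);
}
translate([-429, 100, 0]) {
  translate([0, 0, 382]) cube([259, 340, 28]);
  cube([30, 30, 382]);
  translate([229, 0, 0]) cube([30, 30, 382]);
  translate([0, 310, 0]) cube([30, 30, 382]);
  translate([229, 310, 0]) cube([30, 30, 382]);
}
translate([825, 100, 0]) {
  translate([0, 0, 382]) cube([259, 340, 28]);
  cube([30, 30, 382]);
  translate([229, 0, 0]) cube([30, 30, 382]);
  translate([0, 310, 0]) cube([30, 30, 382]);
  translate([229, 310, 0]) cube([30, 30, 382]);
}
translate([257, 182, 744]) {
  cube([38, 44, 1783]);
  translate([359, 0, 0]) cube([38, 44, 1783]);
  translate([38, 0, 314]) cube([321, 44, 22]);
  translate([38, 0, 566]) cube([321, 44, 22]);
  translate([38, 0, 818]) cube([321, 44, 22]);
  translate([38, 0, 1070]) cube([321, 44, 22]);
  translate([38, 0, 1322]) cube([321, 44, 22]);
  translate([38, 0, 1574]) cube([321, 44, 22]);
}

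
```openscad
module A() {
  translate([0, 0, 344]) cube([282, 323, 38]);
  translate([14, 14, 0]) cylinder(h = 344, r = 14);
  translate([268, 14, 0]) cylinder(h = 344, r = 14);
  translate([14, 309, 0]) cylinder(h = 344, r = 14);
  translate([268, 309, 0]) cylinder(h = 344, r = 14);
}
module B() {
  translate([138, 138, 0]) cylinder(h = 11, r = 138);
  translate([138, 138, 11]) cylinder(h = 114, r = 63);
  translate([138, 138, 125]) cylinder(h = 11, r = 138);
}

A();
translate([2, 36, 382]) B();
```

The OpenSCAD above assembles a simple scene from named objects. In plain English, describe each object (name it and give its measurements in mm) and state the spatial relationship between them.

A is a four-legged stool. The seat is 282×323 mm, 38 mm thick, top at z = 382 mm. It stands on four round legs, each 28 mm in diameter, from z = 0 to the seat underside, each leg's axis is inset half a diameter from the nearest pair of seat edges (so the leg's bounding box is flush with the corner).

B is a spool: two coaxial disc flanges of radius 138 mm and thickness 11 mm, joined by a core cylinder of radius 63 mm and height 114 mm. The lower flange rests on z = 0 and the three cylinders share a vertical axis.

The spool is on top of the stool.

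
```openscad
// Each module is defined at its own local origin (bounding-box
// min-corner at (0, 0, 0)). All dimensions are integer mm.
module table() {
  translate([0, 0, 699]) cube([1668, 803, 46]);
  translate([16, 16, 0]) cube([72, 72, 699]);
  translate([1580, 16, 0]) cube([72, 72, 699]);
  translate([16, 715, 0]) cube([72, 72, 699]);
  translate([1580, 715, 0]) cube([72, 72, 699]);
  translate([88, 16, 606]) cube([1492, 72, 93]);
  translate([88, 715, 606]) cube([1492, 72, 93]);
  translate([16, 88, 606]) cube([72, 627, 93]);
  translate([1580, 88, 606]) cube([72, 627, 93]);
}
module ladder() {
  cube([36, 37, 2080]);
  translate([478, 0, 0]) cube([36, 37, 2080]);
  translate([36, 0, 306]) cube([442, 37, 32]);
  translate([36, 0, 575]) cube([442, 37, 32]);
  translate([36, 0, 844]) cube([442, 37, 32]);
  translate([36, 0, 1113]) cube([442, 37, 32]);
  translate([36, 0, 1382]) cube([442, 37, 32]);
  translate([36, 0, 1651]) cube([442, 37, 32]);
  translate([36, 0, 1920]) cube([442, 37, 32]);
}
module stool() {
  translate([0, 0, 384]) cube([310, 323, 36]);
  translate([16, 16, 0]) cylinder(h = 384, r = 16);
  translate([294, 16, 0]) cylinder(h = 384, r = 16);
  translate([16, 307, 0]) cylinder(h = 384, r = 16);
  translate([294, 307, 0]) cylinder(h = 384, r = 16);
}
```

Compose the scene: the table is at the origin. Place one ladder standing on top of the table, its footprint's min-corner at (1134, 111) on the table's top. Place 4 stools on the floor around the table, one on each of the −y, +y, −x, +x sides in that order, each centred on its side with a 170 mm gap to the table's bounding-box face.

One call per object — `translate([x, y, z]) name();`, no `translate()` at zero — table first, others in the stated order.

table();
translate([1134, 111, 745]) ladder();
translate([679, -493, 0]) stool();
translate([679, 973, 0]) stool();
translate([-480, 240, 0]) stool();
translate([1838, 240, 0]) stool();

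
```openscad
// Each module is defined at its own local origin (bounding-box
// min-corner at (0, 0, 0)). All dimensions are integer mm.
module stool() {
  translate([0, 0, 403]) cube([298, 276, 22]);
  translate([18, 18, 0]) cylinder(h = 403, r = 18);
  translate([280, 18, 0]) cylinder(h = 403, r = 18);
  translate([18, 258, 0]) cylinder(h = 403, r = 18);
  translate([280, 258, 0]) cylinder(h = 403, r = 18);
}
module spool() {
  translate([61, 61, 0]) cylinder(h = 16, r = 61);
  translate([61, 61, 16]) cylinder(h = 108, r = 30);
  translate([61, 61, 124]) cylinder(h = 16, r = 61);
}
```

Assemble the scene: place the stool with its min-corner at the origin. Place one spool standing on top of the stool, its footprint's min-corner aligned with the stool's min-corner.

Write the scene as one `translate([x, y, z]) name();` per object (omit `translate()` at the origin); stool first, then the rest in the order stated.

stool();
translate([0, 0, 425]) spool();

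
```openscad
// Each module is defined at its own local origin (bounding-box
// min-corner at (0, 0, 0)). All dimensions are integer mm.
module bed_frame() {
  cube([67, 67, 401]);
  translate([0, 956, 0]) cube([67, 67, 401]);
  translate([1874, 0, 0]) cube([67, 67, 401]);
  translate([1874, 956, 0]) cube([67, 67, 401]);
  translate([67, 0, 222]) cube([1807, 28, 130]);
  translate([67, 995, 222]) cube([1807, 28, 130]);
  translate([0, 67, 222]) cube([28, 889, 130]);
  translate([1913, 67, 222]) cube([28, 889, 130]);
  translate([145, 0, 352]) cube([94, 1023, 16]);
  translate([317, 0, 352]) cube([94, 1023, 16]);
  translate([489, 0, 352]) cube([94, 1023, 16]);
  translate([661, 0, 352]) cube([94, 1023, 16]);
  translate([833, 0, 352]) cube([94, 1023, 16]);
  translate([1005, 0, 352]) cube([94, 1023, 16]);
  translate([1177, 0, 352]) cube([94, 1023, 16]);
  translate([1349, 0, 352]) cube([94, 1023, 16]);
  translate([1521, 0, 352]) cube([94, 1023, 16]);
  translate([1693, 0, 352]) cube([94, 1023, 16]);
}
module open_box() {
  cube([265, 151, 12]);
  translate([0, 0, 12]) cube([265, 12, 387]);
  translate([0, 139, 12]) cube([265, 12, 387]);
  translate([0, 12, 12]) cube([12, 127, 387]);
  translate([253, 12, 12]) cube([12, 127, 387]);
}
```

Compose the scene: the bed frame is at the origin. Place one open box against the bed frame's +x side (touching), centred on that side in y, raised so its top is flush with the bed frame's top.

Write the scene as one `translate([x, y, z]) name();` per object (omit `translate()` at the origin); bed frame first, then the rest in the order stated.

bed_frame();
translate([1941, 436, 2]) open_box();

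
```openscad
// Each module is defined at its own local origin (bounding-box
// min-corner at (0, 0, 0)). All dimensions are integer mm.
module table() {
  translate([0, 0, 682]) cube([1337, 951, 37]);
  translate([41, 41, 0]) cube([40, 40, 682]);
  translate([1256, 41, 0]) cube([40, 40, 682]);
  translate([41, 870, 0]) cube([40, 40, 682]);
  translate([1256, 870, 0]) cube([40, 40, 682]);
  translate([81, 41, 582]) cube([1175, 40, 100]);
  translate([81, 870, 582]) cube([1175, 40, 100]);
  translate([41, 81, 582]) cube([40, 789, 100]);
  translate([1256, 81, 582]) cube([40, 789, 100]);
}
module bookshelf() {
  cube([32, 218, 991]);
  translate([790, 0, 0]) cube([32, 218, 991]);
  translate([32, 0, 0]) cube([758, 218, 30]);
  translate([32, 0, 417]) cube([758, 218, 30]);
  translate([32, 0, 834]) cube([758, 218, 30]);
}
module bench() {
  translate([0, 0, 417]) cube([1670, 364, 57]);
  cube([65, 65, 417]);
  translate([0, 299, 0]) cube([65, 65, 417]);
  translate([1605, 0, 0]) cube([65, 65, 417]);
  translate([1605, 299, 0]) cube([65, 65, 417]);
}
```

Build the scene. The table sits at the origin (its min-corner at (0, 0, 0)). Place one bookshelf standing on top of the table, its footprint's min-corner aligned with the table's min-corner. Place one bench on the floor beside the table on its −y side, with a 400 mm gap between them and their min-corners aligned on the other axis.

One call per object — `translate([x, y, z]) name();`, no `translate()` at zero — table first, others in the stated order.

table();
translate([0, 0, 719]) bookshelf();
translate([0, -764, 0]) bench();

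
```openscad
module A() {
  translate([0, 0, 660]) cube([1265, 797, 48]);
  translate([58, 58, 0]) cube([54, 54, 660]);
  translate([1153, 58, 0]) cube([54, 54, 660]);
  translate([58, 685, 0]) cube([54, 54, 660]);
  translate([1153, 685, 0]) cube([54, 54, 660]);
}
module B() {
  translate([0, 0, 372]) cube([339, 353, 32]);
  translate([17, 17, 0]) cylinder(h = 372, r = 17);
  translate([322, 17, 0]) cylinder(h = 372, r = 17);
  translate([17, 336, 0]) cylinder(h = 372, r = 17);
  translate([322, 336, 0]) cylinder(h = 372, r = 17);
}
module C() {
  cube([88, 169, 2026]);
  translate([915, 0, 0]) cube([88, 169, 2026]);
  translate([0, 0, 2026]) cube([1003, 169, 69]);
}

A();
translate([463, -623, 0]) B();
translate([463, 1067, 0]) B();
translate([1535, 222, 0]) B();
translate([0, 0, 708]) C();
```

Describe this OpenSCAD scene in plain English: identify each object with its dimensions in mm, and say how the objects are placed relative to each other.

A is a table: top 1265 mm (x) × 797 mm (y), 48 mm thick, upper face at z = 708 mm, on four 54×54 mm square legs, each inset 58 mm from the nearest pair of top edges, running from z = 0 to the bottom of the top.

B is a simple wooden stool: a rectangular seat 339 mm (x) by 353 mm (y), 32 mm thick, top face at z = 404 mm, on four round legs, each 34 mm in diameter. The legs rest on z = 0, each leg's axis is inset half a diameter from the nearest pair of seat edges (so the leg's bounding box is flush with the corner).

C is a door frame. The clear opening is 827 mm wide and 2026 mm high. Two 88 mm wide jambs, 169 mm deep, stand either side of the opening from the floor to the top of the opening. A 69 mm thick head sits across the top of both jambs, spanning the full outside width of the frame.

Three stools sit around the table at the −y, +y, +x sides. The door frame is on top of the table.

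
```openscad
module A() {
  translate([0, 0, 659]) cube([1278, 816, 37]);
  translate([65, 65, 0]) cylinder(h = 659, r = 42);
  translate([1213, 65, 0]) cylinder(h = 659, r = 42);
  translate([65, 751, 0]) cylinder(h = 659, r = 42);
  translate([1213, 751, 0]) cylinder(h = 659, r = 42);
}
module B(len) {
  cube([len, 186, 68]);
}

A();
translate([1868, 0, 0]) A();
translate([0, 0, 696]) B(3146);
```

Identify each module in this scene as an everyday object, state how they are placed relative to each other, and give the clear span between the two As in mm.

A is a table. B is a beam. A beam spans the tops of two tables. The clear span between the two tables is 590 mm.

Second table starts at x = 1868; first ends at x = 1278; clear span = 1868 − 1278 = 590 mm.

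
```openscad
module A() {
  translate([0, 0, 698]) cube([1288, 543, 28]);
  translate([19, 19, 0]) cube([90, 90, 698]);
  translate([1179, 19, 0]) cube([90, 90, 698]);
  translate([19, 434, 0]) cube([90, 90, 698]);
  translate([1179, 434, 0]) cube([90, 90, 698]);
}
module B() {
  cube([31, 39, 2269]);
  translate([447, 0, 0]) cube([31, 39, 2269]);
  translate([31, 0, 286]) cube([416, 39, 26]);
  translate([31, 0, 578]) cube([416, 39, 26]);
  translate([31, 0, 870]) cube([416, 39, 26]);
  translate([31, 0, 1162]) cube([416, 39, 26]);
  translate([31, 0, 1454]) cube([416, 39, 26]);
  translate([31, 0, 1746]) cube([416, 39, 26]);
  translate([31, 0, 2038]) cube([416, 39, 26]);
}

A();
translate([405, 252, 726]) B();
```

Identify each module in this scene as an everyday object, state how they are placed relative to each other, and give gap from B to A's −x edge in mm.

A is a table. B is a ladder. The ladder is on top of the table, centred. The gap from the ladder to the table's −x edge is 405 mm.

The ladder's min-x is at 405; the table's min-x is 0; gap = 405 mm.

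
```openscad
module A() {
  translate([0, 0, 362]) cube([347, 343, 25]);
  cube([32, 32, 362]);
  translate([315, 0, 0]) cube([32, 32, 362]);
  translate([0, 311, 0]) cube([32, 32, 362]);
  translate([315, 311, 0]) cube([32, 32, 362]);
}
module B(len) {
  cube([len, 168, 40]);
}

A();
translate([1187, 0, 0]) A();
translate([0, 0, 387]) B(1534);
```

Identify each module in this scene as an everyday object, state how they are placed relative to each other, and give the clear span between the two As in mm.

Second stool starts at x = 1187; first ends at x = 347; clear span = 1187 − 347 = 840 mm.

A is a stool. B is a beam. A beam spans the tops of two stools. The clear span between the two stools is 840 mm.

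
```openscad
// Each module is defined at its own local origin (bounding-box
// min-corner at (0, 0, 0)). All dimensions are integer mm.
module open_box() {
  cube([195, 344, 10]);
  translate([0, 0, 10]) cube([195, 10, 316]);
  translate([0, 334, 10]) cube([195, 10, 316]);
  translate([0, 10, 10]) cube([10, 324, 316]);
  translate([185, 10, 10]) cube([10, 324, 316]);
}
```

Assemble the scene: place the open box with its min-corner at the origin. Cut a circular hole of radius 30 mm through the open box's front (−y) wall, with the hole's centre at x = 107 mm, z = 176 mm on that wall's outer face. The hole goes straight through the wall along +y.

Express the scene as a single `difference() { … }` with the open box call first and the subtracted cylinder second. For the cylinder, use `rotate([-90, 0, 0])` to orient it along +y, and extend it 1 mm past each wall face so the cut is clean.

difference() {
  open_box();
  translate([107, -1, 176]) rotate([-90, 0, 0]) cylinder(h = 12, r = 30);
}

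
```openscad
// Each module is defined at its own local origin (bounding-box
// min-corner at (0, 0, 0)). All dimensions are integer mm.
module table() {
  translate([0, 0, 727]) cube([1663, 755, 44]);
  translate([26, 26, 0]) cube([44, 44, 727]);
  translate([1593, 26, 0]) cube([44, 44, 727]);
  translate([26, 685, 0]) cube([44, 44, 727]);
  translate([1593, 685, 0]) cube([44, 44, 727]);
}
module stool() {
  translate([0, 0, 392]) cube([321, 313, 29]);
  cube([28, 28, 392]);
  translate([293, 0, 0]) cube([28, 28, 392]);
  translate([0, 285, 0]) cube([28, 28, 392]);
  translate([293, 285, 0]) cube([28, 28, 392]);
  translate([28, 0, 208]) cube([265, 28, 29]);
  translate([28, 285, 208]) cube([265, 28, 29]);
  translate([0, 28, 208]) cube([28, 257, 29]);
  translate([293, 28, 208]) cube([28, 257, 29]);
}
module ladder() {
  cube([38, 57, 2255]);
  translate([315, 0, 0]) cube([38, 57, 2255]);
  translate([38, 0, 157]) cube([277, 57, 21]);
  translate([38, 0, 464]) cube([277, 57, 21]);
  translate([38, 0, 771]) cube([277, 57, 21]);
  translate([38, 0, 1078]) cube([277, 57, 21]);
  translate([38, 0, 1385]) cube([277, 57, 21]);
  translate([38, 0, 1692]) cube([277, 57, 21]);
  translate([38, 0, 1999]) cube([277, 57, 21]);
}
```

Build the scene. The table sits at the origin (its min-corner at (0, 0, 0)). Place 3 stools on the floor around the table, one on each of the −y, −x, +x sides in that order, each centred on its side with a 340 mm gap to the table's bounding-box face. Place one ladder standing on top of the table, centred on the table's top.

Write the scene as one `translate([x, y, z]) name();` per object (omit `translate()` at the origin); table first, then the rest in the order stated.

table();
translate([671, -653, 0]) stool();
translate([-661, 221, 0]) stool();
translate([2003, 221, 0]) stool();
translate([655, 349, 771]) ladder();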